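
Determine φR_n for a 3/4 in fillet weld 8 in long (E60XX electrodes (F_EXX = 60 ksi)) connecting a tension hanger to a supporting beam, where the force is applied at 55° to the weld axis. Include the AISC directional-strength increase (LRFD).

φR_n ≈ 157 kip

t_e = 0.707 × 0.75 = 0.5302 in; A_we = 0.5302 × 8 = 4.242 in².
Directional factor: 1.0 + 0.5 sin^1.5(55°) = 1.371.
F_nw = 0.6 × 60 × 1.371 = 49.35 ksi.
φR_n = 0.75 × 49.35 × 4.242 = 157 kip.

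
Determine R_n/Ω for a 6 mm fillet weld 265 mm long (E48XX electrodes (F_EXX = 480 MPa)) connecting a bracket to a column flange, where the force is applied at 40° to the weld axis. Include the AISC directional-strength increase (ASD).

t_e = 0.707 × 6 = 4.242 mm; A_we = 4.242 × 265 = 1124 mm².
Directional factor: 1.0 + 0.5 sin^1.5(40°) = 1.258.
F_nw = 0.6 × 480 × 1.258 = 362.2 MPa.
R_n/Ω = (362.2 × 1124) / 2.0 × 10⁻³ = 203.6 kN.

R_n/Ω ≈ 204 kN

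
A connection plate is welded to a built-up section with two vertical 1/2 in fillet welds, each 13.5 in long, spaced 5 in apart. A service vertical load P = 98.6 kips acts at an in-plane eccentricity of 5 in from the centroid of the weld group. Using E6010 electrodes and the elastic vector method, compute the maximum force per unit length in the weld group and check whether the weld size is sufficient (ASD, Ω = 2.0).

E60XX → F_EXX = 60 ksi.
Total weld length L_w = 27 in. Treat welds as unit-width lines.
Polar moment about centroid: J = 2[d³/12 + d(b/2)²] = 2[13.5³/12 + 13.5×2.5²] = 578.8 in³.
Direct shear f_v = P/L_w = 98.6 / 27 = 3.652 kip/in (vertical).
Torsion M = P·e = 98.6 × 5 = 493 kip·in.
Critical point at (x, y) = (2.5, 6.75) from centroid. f_tx = M·y/J = 5.749 kip/in; f_ty = M·x/J = 2.129 kip/in.
Resultant f_max = √[f_tx² + (f_v + f_ty)²] = √[5.749² + (3.652 + 2.129)²] = 8.153 kip/in.
Capacity per unit length: r_n/Ω = (1/2.0) × 0.6 × 60 × (0.707 × 0.5) = 6.363 kip/in.
8.153 > 6.363 → NOT adequate.

f_max ≈ 8.15 kip/in; NOT adequate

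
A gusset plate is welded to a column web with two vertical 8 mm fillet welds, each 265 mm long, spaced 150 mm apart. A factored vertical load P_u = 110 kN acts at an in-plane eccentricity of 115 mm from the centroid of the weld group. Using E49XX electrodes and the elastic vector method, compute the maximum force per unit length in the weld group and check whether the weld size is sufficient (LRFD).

E49XX → F_EXX = 490 MPa.
Total weld length L_w = 530 mm. Treat welds as unit-width lines.
Polar moment about centroid: J = 2[d³/12 + d(b/2)²] = 2[265³/12 + 265×75²] = 6083000 mm³.
Direct shear f_v = P/L_w = 110×10³ / 530 = 207.5 N/mm (vertical).
Torsion M = P·e = 110×10³ × 115 = 12650000 N·mm.
Critical point at (x, y) = (75, 132.5) from centroid. f_tx = M·y/J = 275.5 N/mm; f_ty = M·x/J = 156 N/mm.
Resultant f_max = √[f_tx² + (f_v + f_ty)²] = √[275.5² + (207.5 + 156)²] = 456.2 N/mm.
Capacity per unit length: φr_n = 0.75 × 0.6 × 490 × (0.707 × 8) = 1247 N/mm.
456.2 ≤ 1247 → adequate.

f_max ≈ 456 N/mm; adequate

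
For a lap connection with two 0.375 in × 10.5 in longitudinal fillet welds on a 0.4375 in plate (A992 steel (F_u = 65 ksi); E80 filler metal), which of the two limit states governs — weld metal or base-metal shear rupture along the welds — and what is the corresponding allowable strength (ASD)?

E80XX → F_EXX = 80 ksi.
t_e = 0.707 × 0.375 = 0.2651 in; L = 21 in.
Weld metal: R_n/Ω = (1/2.0) × 0.6 × 80 × 0.2651 × 21 = 133.6 kip.
Base metal (shear rupture): R_n/Ω = (1/2.0) × 0.6 × 65 × 0.4375 × 21 = 179.2 kip.
Governing: weld metal.

R_n/Ω ≈ 134 kip (weld metal governs)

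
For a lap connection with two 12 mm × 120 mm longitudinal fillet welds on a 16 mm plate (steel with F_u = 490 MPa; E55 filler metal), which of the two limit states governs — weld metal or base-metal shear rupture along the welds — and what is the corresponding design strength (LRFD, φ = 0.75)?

φR_n ≈ 504 kN (weld metal governs)

E55XX → F_EXX = 550 MPa.
t_e = 0.707 × 12 = 8.484 mm; L = 240 mm.
Weld metal: φR_n = 0.75 × 0.6 × 550 × 8.484 × 240 × 10⁻³ = 503.9 kN.
Base metal (shear rupture): φR_n = 0.75 × 0.6 × 490 × 16 × 240 × 10⁻³ = 846.7 kN.
Governing: weld metal.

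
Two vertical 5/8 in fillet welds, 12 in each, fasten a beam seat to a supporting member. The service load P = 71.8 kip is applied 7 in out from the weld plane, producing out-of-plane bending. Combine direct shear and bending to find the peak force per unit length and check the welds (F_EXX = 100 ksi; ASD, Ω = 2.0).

f_max ≈ 10.9 kip/in; adequate

L_w = 2 × 12 = 24 in; section modulus (unit throat) S = 2 × L²/6 = 48 in².
Direct shear f_v = P/L_w = 71.8/24 = 2.992 kip/in.
Moment M = P × e = 71.8 × 7 = 502.6 kip·in; bending f_b = M/S = 10.47 kip/in.
f_max = √(f_v² + f_b²) = √(2.992² + 10.47²) = 10.89 kip/in.
r_n/Ω = (1/2.0) × 0.6 × 100 × (0.707 × 0.625) = 13.26 kip/in → adequate.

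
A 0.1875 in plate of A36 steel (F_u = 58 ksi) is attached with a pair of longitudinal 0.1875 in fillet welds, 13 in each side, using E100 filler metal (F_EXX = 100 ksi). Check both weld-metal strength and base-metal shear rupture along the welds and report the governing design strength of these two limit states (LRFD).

φR_n ≈ 127 kips (base-metal shear rupture governs)

t_e = 0.707 × 0.1875 = 0.1326 in; L = 26 in.
Weld metal: φR_n = 0.75 × 0.6 × 100 × 0.1326 × 26 = 155.1 kips.
Base metal (shear rupture): φR_n = 0.75 × 0.6 × 58 × 0.1875 × 26 = 127.2 kips.
Governing: base-metal shear rupture.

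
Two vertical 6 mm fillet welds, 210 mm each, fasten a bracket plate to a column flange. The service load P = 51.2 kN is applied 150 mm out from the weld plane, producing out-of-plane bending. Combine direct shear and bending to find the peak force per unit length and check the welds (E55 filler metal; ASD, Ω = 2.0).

E55XX → F_EXX = 550 MPa.
L_w = 2 × 210 = 420 mm; section modulus (unit throat) S = 2 × L²/6 = 14700 mm².
Direct shear f_v = P/L_w = 51.2×10³/420 = 121.9 N/mm.
Moment M = P × e = 51.2×10³ × 150 = 7680000 N·mm; bending f_b = M/S = 522.4 N/mm.
f_max = √(f_v² + f_b²) = √(121.9² + 522.4²) = 536.5 N/mm.
r_n/Ω = (1/2.0) × 0.6 × 550 × (0.707 × 6) = 699.9 N/mm → adequate.

f_max ≈ 536 N/mm; adequate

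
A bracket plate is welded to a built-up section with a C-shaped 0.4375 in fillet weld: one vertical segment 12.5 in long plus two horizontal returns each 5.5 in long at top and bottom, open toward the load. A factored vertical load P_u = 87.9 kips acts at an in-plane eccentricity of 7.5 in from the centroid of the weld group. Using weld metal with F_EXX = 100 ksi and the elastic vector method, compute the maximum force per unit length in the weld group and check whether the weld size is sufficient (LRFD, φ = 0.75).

f_max ≈ 10.1 kip/in; adequate

Total weld length L_w = 23.5 in. Treat welds as unit-width lines.
Centroid: x̄ = 2×5.5×2.75 / 23.5 = 1.287 in from the vertical weld.
Polar moment about centroid: J = I_x + I_y = [12.5³/12 + 2×5.5×6.25²] + [12.5×1.287² + 2(5.5³/12 + 5.5×1.463²)] = 664.4 in³.
Direct shear f_v = P/L_w = 87.9 / 23.5 = 3.74 kip/in (vertical).
Torsion M = P·e = 87.9 × 7.5 = 659.25 kip·in.
Critical point at (x, y) = (4.213, 6.25) from centroid. f_tx = M·y/J = 6.201 kip/in; f_ty = M·x/J = 4.18 kip/in.
Resultant f_max = √[f_tx² + (f_v + f_ty)²] = √[6.201² + (3.74 + 4.18)²] = 10.06 kip/in.
Capacity per unit length: φr_n = 0.75 × 0.6 × 100 × (0.707 × 0.4375) = 13.92 kip/in.
10.06 ≤ 13.92 → adequate.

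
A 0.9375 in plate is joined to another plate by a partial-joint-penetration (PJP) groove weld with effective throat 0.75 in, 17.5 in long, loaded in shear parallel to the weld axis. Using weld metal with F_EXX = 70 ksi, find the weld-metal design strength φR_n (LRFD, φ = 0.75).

Effective throat (given) t_e = 0.75 in.
A_we = 0.75 × 17.5 = 13.12 in².
F_nw = 0.6 F_EXX = 42 ksi.
φR_n = 0.75 × 42 × 13.12 = 413.4 kips.

φR_n ≈ 413 kips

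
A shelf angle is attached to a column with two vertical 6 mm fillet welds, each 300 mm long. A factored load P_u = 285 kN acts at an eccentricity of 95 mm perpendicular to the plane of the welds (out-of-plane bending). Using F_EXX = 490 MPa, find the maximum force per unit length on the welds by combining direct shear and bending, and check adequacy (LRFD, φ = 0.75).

f_max ≈ 1020 N/mm; NOT adequate

L_w = 2 × 300 = 600 mm; section modulus (unit throat) S = 2 × L²/6 = 30000 mm².
Direct shear f_v = P/L_w = 285×10³/600 = 475 N/mm.
Moment M = P × e = 285×10³ × 95 = 27075000 N·mm; bending f_b = M/S = 902.5 N/mm.
f_max = √(f_v² + f_b²) = √(475² + 902.5²) = 1020 N/mm.
φr_n = 0.75 × 0.6 × 490 × (0.707 × 6) = 935.4 N/mm → NOT adequate.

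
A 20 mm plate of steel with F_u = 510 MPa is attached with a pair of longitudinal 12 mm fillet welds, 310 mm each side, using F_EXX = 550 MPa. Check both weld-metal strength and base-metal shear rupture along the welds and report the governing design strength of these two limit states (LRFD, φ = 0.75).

t_e = 0.707 × 12 = 8.484 mm; L = 620 mm.
Weld metal: φR_n = 0.75 × 0.6 × 550 × 8.484 × 620 × 10⁻³ = 1302 kN.
Base metal (shear rupture): φR_n = 0.75 × 0.6 × 510 × 20 × 620 × 10⁻³ = 2846 kN.
Governing: weld metal.

φR_n ≈ 1300 kN (weld metal governs)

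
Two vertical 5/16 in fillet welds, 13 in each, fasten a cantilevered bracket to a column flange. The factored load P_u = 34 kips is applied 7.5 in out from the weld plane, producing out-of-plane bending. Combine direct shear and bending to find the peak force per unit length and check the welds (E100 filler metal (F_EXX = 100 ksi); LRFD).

f_max ≈ 4.71 kip/in; adequate

L_w = 2 × 13 = 26 in; section modulus (unit throat) S = 2 × L²/6 = 56.33 in².
Direct shear f_v = P/L_w = 34/26 = 1.308 kip/in.
Moment M = P × e = 34 × 7.5 = 255 kip·in; bending f_b = M/S = 4.527 kip/in.
f_max = √(f_v² + f_b²) = √(1.308² + 4.527²) = 4.712 kip/in.
φr_n = 0.75 × 0.6 × 100 × (0.707 × 0.3125) = 9.942 kip/in → adequate.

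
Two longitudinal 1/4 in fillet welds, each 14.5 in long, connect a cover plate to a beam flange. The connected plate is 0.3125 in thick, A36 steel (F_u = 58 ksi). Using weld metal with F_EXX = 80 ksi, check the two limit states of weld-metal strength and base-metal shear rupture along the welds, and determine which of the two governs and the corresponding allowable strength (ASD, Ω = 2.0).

R_n/Ω ≈ 123 kips (weld metal governs)

t_e = 0.707 × 0.25 = 0.1767 in; L = 29 in.
Weld metal: R_n/Ω = (1/2.0) × 0.6 × 80 × 0.1767 × 29 = 123 kips.
Base metal (shear rupture): R_n/Ω = (1/2.0) × 0.6 × 58 × 0.3125 × 29 = 157.7 kips.
Governing: weld metal.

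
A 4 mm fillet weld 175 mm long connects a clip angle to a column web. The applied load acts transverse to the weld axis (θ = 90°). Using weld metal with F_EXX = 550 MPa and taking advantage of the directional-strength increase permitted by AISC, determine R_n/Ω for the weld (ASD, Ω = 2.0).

t_e = 0.707 × 4 = 2.828 mm; A_we = 2.828 × 175 = 494.9 mm².
Directional factor: 1.0 + 0.5 sin^1.5(90°) = 1.5.
F_nw = 0.6 × 550 × 1.5 = 495 MPa.
R_n/Ω = (495 × 494.9) / 2.0 × 10⁻³ = 122.5 kN.

R_n/Ω ≈ 122 kN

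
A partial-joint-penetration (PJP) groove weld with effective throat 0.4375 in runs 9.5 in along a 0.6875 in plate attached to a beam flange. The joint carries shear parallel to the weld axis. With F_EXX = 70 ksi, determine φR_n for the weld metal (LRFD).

φR_n ≈ 131 kips

Effective throat (given) t_e = 0.4375 in.
A_we = 0.4375 × 9.5 = 4.156 in².
F_nw = 0.6 F_EXX = 42 ksi.
φR_n = 0.75 × 42 × 4.156 = 130.9 kips.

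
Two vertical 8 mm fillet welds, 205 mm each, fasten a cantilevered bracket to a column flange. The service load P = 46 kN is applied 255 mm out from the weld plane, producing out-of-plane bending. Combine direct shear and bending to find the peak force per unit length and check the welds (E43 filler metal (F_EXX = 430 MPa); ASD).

L_w = 2 × 205 = 410 mm; section modulus (unit throat) S = 2 × L²/6 = 14010 mm².
Direct shear f_v = P/L_w = 46×10³/410 = 112.2 N/mm.
Moment M = P × e = 46×10³ × 255 = 11730000 N·mm; bending f_b = M/S = 837.4 N/mm.
f_max = √(f_v² + f_b²) = √(112.2² + 837.4²) = 844.8 N/mm.
r_n/Ω = (1/2.0) × 0.6 × 430 × (0.707 × 8) = 729.6 N/mm → NOT adequate.

f_max ≈ 845 N/mm; NOT adequate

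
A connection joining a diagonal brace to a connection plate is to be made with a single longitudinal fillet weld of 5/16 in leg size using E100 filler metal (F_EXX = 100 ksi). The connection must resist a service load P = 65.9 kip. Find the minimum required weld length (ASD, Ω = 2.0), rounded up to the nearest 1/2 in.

Throat t_e = 0.707 × 0.3125 = 0.2209 in.
r_n/Ω = (0.6 × 100 × 0.2209) / 2.0 = 6.628 kip/in.
L_req = P / (r_n/Ω) = 65.9 / 6.628 = 9.942 in total.
Round up → use L = 10 in.

L = 10 in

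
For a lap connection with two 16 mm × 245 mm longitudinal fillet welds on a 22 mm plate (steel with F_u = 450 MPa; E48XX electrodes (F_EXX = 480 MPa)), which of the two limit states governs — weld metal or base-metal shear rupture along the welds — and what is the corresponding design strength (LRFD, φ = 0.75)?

φR_n ≈ 1200 kN (weld metal governs)

t_e = 0.707 × 16 = 11.31 mm; L = 490 mm.
Weld metal: φR_n = 0.75 × 0.6 × 480 × 11.31 × 490 × 10⁻³ = 1197 kN.
Base metal (shear rupture): φR_n = 0.75 × 0.6 × 450 × 22 × 490 × 10⁻³ = 2183 kN.
Governing: weld metal.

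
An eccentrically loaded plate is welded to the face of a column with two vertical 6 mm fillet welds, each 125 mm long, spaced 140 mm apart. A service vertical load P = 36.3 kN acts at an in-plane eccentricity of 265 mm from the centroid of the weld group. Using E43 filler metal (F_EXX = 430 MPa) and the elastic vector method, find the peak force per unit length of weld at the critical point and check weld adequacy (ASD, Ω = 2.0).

f_max ≈ 697 N/mm; NOT adequate

Total weld length L_w = 250 mm. Treat welds as unit-width lines.
Polar moment about centroid: J = 2[d³/12 + d(b/2)²] = 2[125³/12 + 125×70²] = 1551000 mm³.
Direct shear f_v = P/L_w = 36.3×10³ / 250 = 145.2 N/mm (vertical).
Torsion M = P·e = 36.3×10³ × 265 = 9619500 N·mm.
Critical point at (x, y) = (70, 62.5) from centroid. f_tx = M·y/J = 387.8 N/mm; f_ty = M·x/J = 434.3 N/mm.
Resultant f_max = √[f_tx² + (f_v + f_ty)²] = √[387.8² + (145.2 + 434.3)²] = 697.2 N/mm.
Capacity per unit length: r_n/Ω = (1/2.0) × 0.6 × 430 × (0.707 × 6) = 547.2 N/mm.
697.2 > 547.2 → NOT adequate.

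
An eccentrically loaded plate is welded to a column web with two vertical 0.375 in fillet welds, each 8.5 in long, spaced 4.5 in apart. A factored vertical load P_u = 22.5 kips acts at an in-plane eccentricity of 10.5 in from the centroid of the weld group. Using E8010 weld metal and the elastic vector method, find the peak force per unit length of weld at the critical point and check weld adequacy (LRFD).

f_max ≈ 6.75 kip/in; adequate

E80XX → F_EXX = 80 ksi.
Total weld length L_w = 17 in. Treat welds as unit-width lines.
Polar moment about centroid: J = 2[d³/12 + d(b/2)²] = 2[8.5³/12 + 8.5×2.25²] = 188.4 in³.
Direct shear f_v = P/L_w = 22.5 / 17 = 1.324 kip/in (vertical).
Torsion M = P·e = 22.5 × 10.5 = 236.25 kip·in.
Critical point at (x, y) = (2.25, 4.25) from centroid. f_tx = M·y/J = 5.329 kip/in; f_ty = M·x/J = 2.821 kip/in.
Resultant f_max = √[f_tx² + (f_v + f_ty)²] = √[5.329² + (1.324 + 2.821)²] = 6.751 kip/in.
Capacity per unit length: φr_n = 0.75 × 0.6 × 80 × (0.707 × 0.375) = 9.544 kip/in.
6.751 ≤ 9.544 → adequate.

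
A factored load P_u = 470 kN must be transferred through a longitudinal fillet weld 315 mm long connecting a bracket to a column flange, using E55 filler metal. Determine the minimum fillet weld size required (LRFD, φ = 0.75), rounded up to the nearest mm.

E55XX → F_EXX = 550 MPa.
Total weld length L = 315 mm.
Required throat t_e = P_u / (φ × 0.6 F_EXX × L) = 470 / (0.75 × 0.6 × 550 × 315 × 10⁻³) = 6.029 mm.
Required leg w = t_e / 0.707 = 8.527 mm → use 9 mm.

w = 9 mm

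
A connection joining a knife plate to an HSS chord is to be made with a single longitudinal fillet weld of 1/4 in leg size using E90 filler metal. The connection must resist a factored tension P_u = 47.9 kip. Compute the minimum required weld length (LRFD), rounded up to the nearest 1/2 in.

E90XX → F_EXX = 90 ksi.
Throat t_e = 0.707 × 0.25 = 0.1767 in.
φr_n = 0.75 × 0.6 × 90 × 0.1767 = 7.158 kip/in.
L_req = P_u / φr_n = 47.9 / 7.158 = 6.691 in total.
Round up → use L = 7 in.

L = 7 in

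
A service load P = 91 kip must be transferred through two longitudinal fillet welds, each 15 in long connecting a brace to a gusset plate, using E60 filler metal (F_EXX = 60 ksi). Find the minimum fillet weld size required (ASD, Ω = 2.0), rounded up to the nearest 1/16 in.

Total weld length L = 30 in.
Required throat t_e = P × Ω / (0.6 F_EXX × L) = 91 × 2.0 / (0.6 × 60 × 30) = 0.1685 in.
Required leg w = t_e / 0.707 = 0.2384 in → use 1/4 in.

w = 1/4 in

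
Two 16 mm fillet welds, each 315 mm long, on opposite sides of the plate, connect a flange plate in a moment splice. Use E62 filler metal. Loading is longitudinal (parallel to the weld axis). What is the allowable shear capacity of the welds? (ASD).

R_n/Ω ≈ 1330 kN

E62XX → F_EXX = 620 MPa.
Effective throat t_e = 0.707 × 16 = 11.31 mm.
Total length L = 630 mm; A_we = 11.31 × 630 = 7127 mm².
F_nw = 0.6 F_EXX = 0.6 × 620 = 372 MPa.
R_n = 372 × 7127 × 10⁻³ = 2651 kN; R_n/Ω = 2651/2.0 = 1326 kN.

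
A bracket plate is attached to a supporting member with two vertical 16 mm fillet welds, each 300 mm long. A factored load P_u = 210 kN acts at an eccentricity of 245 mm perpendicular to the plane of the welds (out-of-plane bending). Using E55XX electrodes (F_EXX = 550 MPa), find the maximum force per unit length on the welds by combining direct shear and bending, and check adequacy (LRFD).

f_max ≈ 1750 N/mm; adequate

L_w = 2 × 300 = 600 mm; section modulus (unit throat) S = 2 × L²/6 = 30000 mm².
Direct shear f_v = P/L_w = 210×10³/600 = 350 N/mm.
Moment M = P × e = 210×10³ × 245 = 51450000 N·mm; bending f_b = M/S = 1715 N/mm.
f_max = √(f_v² + f_b²) = √(350² + 1715²) = 1750 N/mm.
φr_n = 0.75 × 0.6 × 550 × (0.707 × 16) = 2800 N/mm → adequate.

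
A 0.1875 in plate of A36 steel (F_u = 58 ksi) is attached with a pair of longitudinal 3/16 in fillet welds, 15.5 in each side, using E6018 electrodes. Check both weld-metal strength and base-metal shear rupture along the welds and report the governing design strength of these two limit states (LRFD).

E60XX → F_EXX = 60 ksi.
t_e = 0.707 × 0.1875 = 0.1326 in; L = 31 in.
Weld metal: φR_n = 0.75 × 0.6 × 60 × 0.1326 × 31 = 111 kip.
Base metal (shear rupture): φR_n = 0.75 × 0.6 × 58 × 0.1875 × 31 = 151.7 kip.
Governing: weld metal.

φR_n ≈ 111 kip (weld metal governs)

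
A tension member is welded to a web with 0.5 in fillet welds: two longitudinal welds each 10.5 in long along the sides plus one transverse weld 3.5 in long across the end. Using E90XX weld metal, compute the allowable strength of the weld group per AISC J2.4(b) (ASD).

R_n/Ω ≈ 234 kips

E90XX → F_EXX = 90 ksi.
t_e = 0.707 × 0.5 = 0.3535 in.
R_nwl = 0.6 × 90 × 0.3535 × 21 = 400.9 kips (longitudinal, 2 welds).
R_nwt = 0.6 × 90 × 0.3535 × 3.5 = 66.81 kips (transverse, base value).
(i) R_nwl + R_nwt = 467.7 kips; (ii) 0.85 R_nwl + 1.5 R_nwt = 441 kips.
R_n = max = 467.7 kips [governs: (i)]; R_n/Ω = 233.8 kips.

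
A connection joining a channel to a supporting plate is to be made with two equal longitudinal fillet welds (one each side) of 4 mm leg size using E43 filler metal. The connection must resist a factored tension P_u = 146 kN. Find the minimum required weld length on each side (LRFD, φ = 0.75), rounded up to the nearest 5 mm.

L = 135 mm on each side

E43XX → F_EXX = 430 MPa.
Throat t_e = 0.707 × 4 = 2.828 mm.
φr_n = 0.75 × 0.6 × 430 × 2.828 × 10⁻³ = 0.5472 kN/mm.
L_req = P_u / φr_n = 146 / 0.5472 = 266.8 mm total.
Per side: 266.8 / 2 = 133.4 mm.
Round up → use L = 135 mm on each side.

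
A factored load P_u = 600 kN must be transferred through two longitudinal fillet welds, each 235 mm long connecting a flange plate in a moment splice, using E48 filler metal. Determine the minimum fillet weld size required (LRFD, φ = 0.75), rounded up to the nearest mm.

E48XX → F_EXX = 480 MPa.
Total weld length L = 470 mm.
Required throat t_e = P_u / (φ × 0.6 F_EXX × L) = 600 / (0.75 × 0.6 × 480 × 470 × 10⁻³) = 5.91 mm.
Required leg w = t_e / 0.707 = 8.359 mm → use 9 mm.

w = 9 mm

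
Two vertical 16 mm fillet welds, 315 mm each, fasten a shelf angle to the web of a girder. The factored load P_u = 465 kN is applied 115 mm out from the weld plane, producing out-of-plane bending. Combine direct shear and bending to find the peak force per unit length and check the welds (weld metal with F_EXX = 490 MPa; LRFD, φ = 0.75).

f_max ≈ 1780 N/mm; adequate

L_w = 2 × 315 = 630 mm; section modulus (unit throat) S = 2 × L²/6 = 33080 mm².
Direct shear f_v = P/L_w = 465×10³/630 = 738.1 N/mm.
Moment M = P × e = 465×10³ × 115 = 53475000 N·mm; bending f_b = M/S = 1617 N/mm.
f_max = √(f_v² + f_b²) = √(738.1² + 1617²) = 1777 N/mm.
φr_n = 0.75 × 0.6 × 490 × (0.707 × 16) = 2494 N/mm → adequate.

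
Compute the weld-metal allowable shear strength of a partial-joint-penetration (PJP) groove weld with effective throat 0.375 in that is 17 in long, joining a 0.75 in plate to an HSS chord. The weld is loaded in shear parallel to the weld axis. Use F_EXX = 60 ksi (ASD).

Effective throat (given) t_e = 0.375 in.
A_we = 0.375 × 17 = 6.375 in².
F_nw = 0.6 F_EXX = 36 ksi.
R_n/Ω = (36 × 6.375) / 2.0 = 114.8 kip.

R_n/Ω ≈ 115 kip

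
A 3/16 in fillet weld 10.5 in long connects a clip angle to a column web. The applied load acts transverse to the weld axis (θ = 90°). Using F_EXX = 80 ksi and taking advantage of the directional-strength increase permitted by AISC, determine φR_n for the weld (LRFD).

φR_n ≈ 75.2 kip

t_e = 0.707 × 0.1875 = 0.1326 in; A_we = 0.1326 × 10.5 = 1.392 in².
Directional factor: 1.0 + 0.5 sin^1.5(90°) = 1.5.
F_nw = 0.6 × 80 × 1.5 = 72 ksi.
φR_n = 0.75 × 72 × 1.392 = 75.16 kip.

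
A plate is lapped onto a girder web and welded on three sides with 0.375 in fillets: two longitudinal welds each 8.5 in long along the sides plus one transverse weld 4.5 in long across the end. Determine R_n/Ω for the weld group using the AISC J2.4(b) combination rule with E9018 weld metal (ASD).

R_n/Ω ≈ 154 kip

E90XX → F_EXX = 90 ksi.
t_e = 0.707 × 0.375 = 0.2651 in.
R_nwl = 0.6 × 90 × 0.2651 × 17 = 243.4 kip (longitudinal, 2 welds).
R_nwt = 0.6 × 90 × 0.2651 × 4.5 = 64.43 kip (transverse, base value).
(i) R_nwl + R_nwt = 307.8 kip; (ii) 0.85 R_nwl + 1.5 R_nwt = 303.5 kip.
R_n = max = 307.8 kip [governs: (i)]; R_n/Ω = 153.9 kip.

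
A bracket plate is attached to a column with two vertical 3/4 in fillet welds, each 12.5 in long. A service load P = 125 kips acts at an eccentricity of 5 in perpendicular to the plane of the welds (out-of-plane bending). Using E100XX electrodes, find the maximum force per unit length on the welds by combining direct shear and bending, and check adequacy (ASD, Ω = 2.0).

f_max ≈ 13 kip/in; adequate

E100XX → F_EXX = 100 ksi.
L_w = 2 × 12.5 = 25 in; section modulus (unit throat) S = 2 × L²/6 = 52.08 in².
Direct shear f_v = P/L_w = 125/25 = 5 kip/in.
Moment M = P × e = 125 × 5 = 625 kip·in; bending f_b = M/S = 12 kip/in.
f_max = √(f_v² + f_b²) = √(5² + 12²) = 13 kip/in.
r_n/Ω = (1/2.0) × 0.6 × 100 × (0.707 × 0.75) = 15.91 kip/in → adequate.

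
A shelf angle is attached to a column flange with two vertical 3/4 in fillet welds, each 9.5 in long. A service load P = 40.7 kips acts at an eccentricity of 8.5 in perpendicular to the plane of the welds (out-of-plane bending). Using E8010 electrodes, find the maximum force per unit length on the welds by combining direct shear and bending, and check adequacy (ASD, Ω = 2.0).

f_max ≈ 11.7 kip/in; adequate

E80XX → F_EXX = 80 ksi.
L_w = 2 × 9.5 = 19 in; section modulus (unit throat) S = 2 × L²/6 = 30.08 in².
Direct shear f_v = P/L_w = 40.7/19 = 2.142 kip/in.
Moment M = P × e = 40.7 × 8.5 = 345.95 kip·in; bending f_b = M/S = 11.5 kip/in.
f_max = √(f_v² + f_b²) = √(2.142² + 11.5²) = 11.7 kip/in.
r_n/Ω = (1/2.0) × 0.6 × 80 × (0.707 × 0.75) = 12.73 kip/in → adequate.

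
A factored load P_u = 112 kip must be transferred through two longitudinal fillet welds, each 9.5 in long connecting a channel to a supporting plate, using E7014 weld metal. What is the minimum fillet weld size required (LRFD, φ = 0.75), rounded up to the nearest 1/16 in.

w = 5/16 in

E70XX → F_EXX = 70 ksi.
Total weld length L = 19 in.
Required throat t_e = P_u / (φ × 0.6 F_EXX × L) = 112 / (0.75 × 0.6 × 70 × 19) = 0.1871 in.
Required leg w = t_e / 0.707 = 0.2647 in → use 5/16 in.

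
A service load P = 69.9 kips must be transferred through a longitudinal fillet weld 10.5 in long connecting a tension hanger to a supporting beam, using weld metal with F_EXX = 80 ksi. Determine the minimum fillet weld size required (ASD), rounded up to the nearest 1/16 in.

w = 7/16 in

Total weld length L = 10.5 in.
Required throat t_e = P × Ω / (0.6 F_EXX × L) = 69.9 × 2.0 / (0.6 × 80 × 10.5) = 0.2774 in.
Required leg w = t_e / 0.707 = 0.3923 in → use 7/16 in.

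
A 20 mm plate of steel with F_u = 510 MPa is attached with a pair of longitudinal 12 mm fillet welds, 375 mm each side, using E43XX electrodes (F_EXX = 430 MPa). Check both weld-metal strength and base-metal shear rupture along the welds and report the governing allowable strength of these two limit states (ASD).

t_e = 0.707 × 12 = 8.484 mm; L = 750 mm.
Weld metal: R_n/Ω = (1/2.0) × 0.6 × 430 × 8.484 × 750 × 10⁻³ = 820.8 kN.
Base metal (shear rupture): R_n/Ω = (1/2.0) × 0.6 × 510 × 20 × 750 × 10⁻³ = 2295 kN.
Governing: weld metal.

R_n/Ω ≈ 821 kN (weld metal governs)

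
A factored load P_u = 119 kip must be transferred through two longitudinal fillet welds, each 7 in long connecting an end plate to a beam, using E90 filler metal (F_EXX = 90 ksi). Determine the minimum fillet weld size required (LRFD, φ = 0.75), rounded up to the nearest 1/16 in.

w = 5/16 in

Total weld length L = 14 in.
Required throat t_e = P_u / (φ × 0.6 F_EXX × L) = 119 / (0.75 × 0.6 × 90 × 14) = 0.2099 in.
Required leg w = t_e / 0.707 = 0.2969 in → use 5/16 in.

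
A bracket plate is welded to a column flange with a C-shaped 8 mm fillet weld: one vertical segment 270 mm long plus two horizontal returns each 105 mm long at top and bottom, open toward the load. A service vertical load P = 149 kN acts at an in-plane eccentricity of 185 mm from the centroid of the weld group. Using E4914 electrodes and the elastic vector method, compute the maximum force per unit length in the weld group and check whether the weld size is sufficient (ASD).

f_max ≈ 927 N/mm; NOT adequate

E49XX → F_EXX = 490 MPa.
Total weld length L_w = 480 mm. Treat welds as unit-width lines.
Centroid: x̄ = 2×105×52.5 / 480 = 22.97 mm from the vertical weld.
Polar moment about centroid: J = I_x + I_y = [270³/12 + 2×105×135²] + [270×22.97² + 2(105³/12 + 105×29.53²)] = 5986000 mm³.
Direct shear f_v = P/L_w = 149×10³ / 480 = 310.4 N/mm (vertical).
Torsion M = P·e = 149×10³ × 185 = 27565000 N·mm.
Critical point at (x, y) = (82.03, 135) from centroid. f_tx = M·y/J = 621.7 N/mm; f_ty = M·x/J = 377.7 N/mm.
Resultant f_max = √[f_tx² + (f_v + f_ty)²] = √[621.7² + (310.4 + 377.7)²] = 927.4 N/mm.
Capacity per unit length: r_n/Ω = (1/2.0) × 0.6 × 490 × (0.707 × 8) = 831.4 N/mm.
927.4 > 831.4 → NOT adequate.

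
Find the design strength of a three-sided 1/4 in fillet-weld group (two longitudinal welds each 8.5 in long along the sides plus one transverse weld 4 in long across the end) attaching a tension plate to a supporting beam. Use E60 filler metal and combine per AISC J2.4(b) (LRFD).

E60XX → F_EXX = 60 ksi.
t_e = 0.707 × 0.25 = 0.1767 in.
R_nwl = 0.6 × 60 × 0.1767 × 17 = 108.2 kip (longitudinal, 2 welds).
R_nwt = 0.6 × 60 × 0.1767 × 4 = 25.45 kip (transverse, base value).
(i) R_nwl + R_nwt = 133.6 kip; (ii) 0.85 R_nwl + 1.5 R_nwt = 130.1 kip.
R_n = max = 133.6 kip [governs: (i)]; φR_n = 100.2 kip.

φR_n ≈ 100 kip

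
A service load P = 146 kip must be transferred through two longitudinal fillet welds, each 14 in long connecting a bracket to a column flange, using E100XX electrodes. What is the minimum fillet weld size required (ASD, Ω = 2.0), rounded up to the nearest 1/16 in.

E100XX → F_EXX = 100 ksi.
Total weld length L = 28 in.
Required throat t_e = P × Ω / (0.6 F_EXX × L) = 146 × 2.0 / (0.6 × 100 × 28) = 0.1738 in.
Required leg w = t_e / 0.707 = 0.2458 in → use 1/4 in.

w = 1/4 in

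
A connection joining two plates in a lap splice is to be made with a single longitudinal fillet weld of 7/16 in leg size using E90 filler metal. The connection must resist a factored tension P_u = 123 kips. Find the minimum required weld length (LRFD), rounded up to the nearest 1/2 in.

E90XX → F_EXX = 90 ksi.
Throat t_e = 0.707 × 0.4375 = 0.3093 in.
φr_n = 0.75 × 0.6 × 90 × 0.3093 = 12.53 kips/in.
L_req = P_u / φr_n = 123 / 12.53 = 9.819 in total.
Round up → use L = 10 in.

L = 10 in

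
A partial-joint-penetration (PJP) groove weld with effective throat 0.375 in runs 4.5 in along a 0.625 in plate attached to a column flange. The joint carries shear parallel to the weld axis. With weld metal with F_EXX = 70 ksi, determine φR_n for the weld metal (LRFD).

φR_n ≈ 53.2 kip

Effective throat (given) t_e = 0.375 in.
A_we = 0.375 × 4.5 = 1.688 in².
F_nw = 0.6 F_EXX = 42 ksi.
φR_n = 0.75 × 42 × 1.688 = 53.16 kip.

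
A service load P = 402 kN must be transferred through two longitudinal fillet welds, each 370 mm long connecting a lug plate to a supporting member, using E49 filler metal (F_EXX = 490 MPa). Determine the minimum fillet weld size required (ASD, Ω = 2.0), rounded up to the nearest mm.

w = 6 mm

Total weld length L = 740 mm.
Required throat t_e = P × Ω / (0.6 F_EXX × L) = 402 × 2.0 / (0.6 × 490 × 740 × 10⁻³) = 3.696 mm.
Required leg w = t_e / 0.707 = 5.227 mm → use 6 mm.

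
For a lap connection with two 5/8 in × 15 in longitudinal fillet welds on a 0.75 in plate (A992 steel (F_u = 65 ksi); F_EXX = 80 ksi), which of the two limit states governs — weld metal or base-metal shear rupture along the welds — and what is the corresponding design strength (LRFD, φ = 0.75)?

t_e = 0.707 × 0.625 = 0.4419 in; L = 30 in.
Weld metal: φR_n = 0.75 × 0.6 × 80 × 0.4419 × 30 = 477.2 kips.
Base metal (shear rupture): φR_n = 0.75 × 0.6 × 65 × 0.75 × 30 = 658.1 kips.
Governing: weld metal.

φR_n ≈ 477 kips (weld metal governs)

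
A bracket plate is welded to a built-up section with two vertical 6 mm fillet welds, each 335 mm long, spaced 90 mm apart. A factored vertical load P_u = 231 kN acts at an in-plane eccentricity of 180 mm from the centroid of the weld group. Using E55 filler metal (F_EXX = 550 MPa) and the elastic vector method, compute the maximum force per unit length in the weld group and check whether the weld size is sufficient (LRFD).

f_max ≈ 1090 N/mm; NOT adequate

Total weld length L_w = 670 mm. Treat welds as unit-width lines.
Polar moment about centroid: J = 2[d³/12 + d(b/2)²] = 2[335³/12 + 335×45²] = 7623000 mm³.
Direct shear f_v = P/L_w = 231×10³ / 670 = 344.8 N/mm (vertical).
Torsion M = P·e = 231×10³ × 180 = 41580000 N·mm.
Critical point at (x, y) = (45, 167.5) from centroid. f_tx = M·y/J = 913.7 N/mm; f_ty = M·x/J = 245.5 N/mm.
Resultant f_max = √[f_tx² + (f_v + f_ty)²] = √[913.7² + (344.8 + 245.5)²] = 1088 N/mm.
Capacity per unit length: φr_n = 0.75 × 0.6 × 550 × (0.707 × 6) = 1050 N/mm.
1088 > 1050 → NOT adequate.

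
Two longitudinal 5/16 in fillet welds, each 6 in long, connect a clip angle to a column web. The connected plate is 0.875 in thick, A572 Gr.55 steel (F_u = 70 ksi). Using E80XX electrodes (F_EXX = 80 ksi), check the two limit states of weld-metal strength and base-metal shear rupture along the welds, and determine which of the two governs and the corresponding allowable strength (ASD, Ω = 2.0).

R_n/Ω ≈ 63.6 kips (weld metal governs)

t_e = 0.707 × 0.3125 = 0.2209 in; L = 12 in.
Weld metal: R_n/Ω = (1/2.0) × 0.6 × 80 × 0.2209 × 12 = 63.63 kips.
Base metal (shear rupture): R_n/Ω = (1/2.0) × 0.6 × 70 × 0.875 × 12 = 220.5 kips.
Governing: weld metal.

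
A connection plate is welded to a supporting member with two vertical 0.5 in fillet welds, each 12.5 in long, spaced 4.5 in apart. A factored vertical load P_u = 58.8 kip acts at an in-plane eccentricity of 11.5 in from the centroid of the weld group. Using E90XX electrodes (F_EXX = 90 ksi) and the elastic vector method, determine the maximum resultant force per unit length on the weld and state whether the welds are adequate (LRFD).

Total weld length L_w = 25 in. Treat welds as unit-width lines.
Polar moment about centroid: J = 2[d³/12 + d(b/2)²] = 2[12.5³/12 + 12.5×2.25²] = 452.1 in³.
Direct shear f_v = P/L_w = 58.8 / 25 = 2.352 kip/in (vertical).
Torsion M = P·e = 58.8 × 11.5 = 676.2 kip·in.
Critical point at (x, y) = (2.25, 6.25) from centroid. f_tx = M·y/J = 9.348 kip/in; f_ty = M·x/J = 3.365 kip/in.
Resultant f_max = √[f_tx² + (f_v + f_ty)²] = √[9.348² + (2.352 + 3.365)²] = 10.96 kip/in.
Capacity per unit length: φr_n = 0.75 × 0.6 × 90 × (0.707 × 0.5) = 14.32 kip/in.
10.96 ≤ 14.32 → adequate.

f_max ≈ 11 kip/in; adequate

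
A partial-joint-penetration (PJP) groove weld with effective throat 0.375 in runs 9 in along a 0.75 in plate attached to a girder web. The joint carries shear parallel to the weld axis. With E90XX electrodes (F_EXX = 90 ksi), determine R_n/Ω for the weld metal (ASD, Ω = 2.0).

R_n/Ω ≈ 91.1 kips

Effective throat (given) t_e = 0.375 in.
A_we = 0.375 × 9 = 3.375 in².
F_nw = 0.6 F_EXX = 54 ksi.
R_n/Ω = (54 × 3.375) / 2.0 = 91.12 kips.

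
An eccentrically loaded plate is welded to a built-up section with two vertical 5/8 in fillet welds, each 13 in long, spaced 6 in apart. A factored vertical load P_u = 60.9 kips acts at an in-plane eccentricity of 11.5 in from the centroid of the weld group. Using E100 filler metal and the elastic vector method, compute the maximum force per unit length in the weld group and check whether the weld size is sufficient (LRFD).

f_max ≈ 9.57 kip/in; adequate

E100XX → F_EXX = 100 ksi.
Total weld length L_w = 26 in. Treat welds as unit-width lines.
Polar moment about centroid: J = 2[d³/12 + d(b/2)²] = 2[13³/12 + 13×3²] = 600.2 in³.
Direct shear f_v = P/L_w = 60.9 / 26 = 2.342 kip/in (vertical).
Torsion M = P·e = 60.9 × 11.5 = 700.35 kip·in.
Critical point at (x, y) = (3, 6.5) from centroid. f_tx = M·y/J = 7.585 kip/in; f_ty = M·x/J = 3.501 kip/in.
Resultant f_max = √[f_tx² + (f_v + f_ty)²] = √[7.585² + (2.342 + 3.501)²] = 9.575 kip/in.
Capacity per unit length: φr_n = 0.75 × 0.6 × 100 × (0.707 × 0.625) = 19.88 kip/in.
9.575 ≤ 19.88 → adequate.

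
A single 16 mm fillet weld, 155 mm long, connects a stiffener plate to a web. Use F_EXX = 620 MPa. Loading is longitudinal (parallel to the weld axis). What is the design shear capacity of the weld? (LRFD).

Effective throat t_e = 0.707 × 16 = 11.31 mm.
Total length L = 155 mm; A_we = 11.31 × 155 = 1753 mm².
F_nw = 0.6 F_EXX = 0.6 × 620 = 372 MPa.
φR_n = 0.75 × 372 × 1753 × 10⁻³ = 489.2 kN.

φR_n ≈ 489 kN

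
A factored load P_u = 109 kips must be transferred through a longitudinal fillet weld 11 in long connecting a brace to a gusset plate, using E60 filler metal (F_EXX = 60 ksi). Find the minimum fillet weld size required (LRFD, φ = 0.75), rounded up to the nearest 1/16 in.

Total weld length L = 11 in.
Required throat t_e = P_u / (φ × 0.6 F_EXX × L) = 109 / (0.75 × 0.6 × 60 × 11) = 0.367 in.
Required leg w = t_e / 0.707 = 0.5191 in → use 9/16 in.

w = 9/16 in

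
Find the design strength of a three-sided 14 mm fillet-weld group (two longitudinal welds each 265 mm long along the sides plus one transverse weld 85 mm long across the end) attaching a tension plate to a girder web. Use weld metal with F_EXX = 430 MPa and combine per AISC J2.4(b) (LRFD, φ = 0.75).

φR_n ≈ 1180 kN

t_e = 0.707 × 14 = 9.898 mm.
R_nwl = 0.6 × 430 × 9.898 × 530 × 10⁻³ = 1353 kN (longitudinal, 2 welds).
R_nwt = 0.6 × 430 × 9.898 × 85 × 10⁻³ = 217.1 kN (transverse, base value).
(i) R_nwl + R_nwt = 1571 kN; (ii) 0.85 R_nwl + 1.5 R_nwt = 1476 kN.
R_n = max = 1571 kN [governs: (i)]; φR_n = 1178 kN.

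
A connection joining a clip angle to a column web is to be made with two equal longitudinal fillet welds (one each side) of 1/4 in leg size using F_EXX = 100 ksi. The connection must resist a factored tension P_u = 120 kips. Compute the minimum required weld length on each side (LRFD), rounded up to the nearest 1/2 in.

Throat t_e = 0.707 × 0.25 = 0.1767 in.
φr_n = 0.75 × 0.6 × 100 × 0.1767 = 7.954 kips/in.
L_req = P_u / φr_n = 120 / 7.954 = 15.09 in total.
Per side: 15.09 / 2 = 7.544 in.
Round up → use L = 8 in on each side.

L = 8 in on each side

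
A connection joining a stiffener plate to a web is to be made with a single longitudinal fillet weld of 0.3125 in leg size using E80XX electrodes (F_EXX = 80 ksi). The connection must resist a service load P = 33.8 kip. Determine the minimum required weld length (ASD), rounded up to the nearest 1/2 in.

L = 6.5 in

Throat t_e = 0.707 × 0.3125 = 0.2209 in.
r_n/Ω = (0.6 × 80 × 0.2209) / 2.0 = 5.302 kip/in.
L_req = P / (r_n/Ω) = 33.8 / 5.302 = 6.374 in total.
Round up → use L = 6.5 in.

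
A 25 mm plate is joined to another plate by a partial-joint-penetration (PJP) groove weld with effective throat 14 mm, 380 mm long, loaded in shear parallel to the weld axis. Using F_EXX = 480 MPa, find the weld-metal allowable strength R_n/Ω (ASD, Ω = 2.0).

R_n/Ω ≈ 766 kN

Effective throat (given) t_e = 14 mm.
A_we = 14 × 380 = 5320 mm².
F_nw = 0.6 F_EXX = 288 MPa.
R_n/Ω = (288 × 5320) / 2.0 × 10⁻³ = 766.1 kN.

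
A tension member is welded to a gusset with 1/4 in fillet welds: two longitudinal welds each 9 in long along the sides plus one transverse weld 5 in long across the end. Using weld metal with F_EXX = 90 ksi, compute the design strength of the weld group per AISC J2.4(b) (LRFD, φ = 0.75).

φR_n ≈ 165 kip

t_e = 0.707 × 0.25 = 0.1767 in.
R_nwl = 0.6 × 90 × 0.1767 × 18 = 171.8 kip (longitudinal, 2 welds).
R_nwt = 0.6 × 90 × 0.1767 × 5 = 47.72 kip (transverse, base value).
(i) R_nwl + R_nwt = 219.5 kip; (ii) 0.85 R_nwl + 1.5 R_nwt = 217.6 kip.
R_n = max = 219.5 kip [governs: (i)]; φR_n = 164.6 kip.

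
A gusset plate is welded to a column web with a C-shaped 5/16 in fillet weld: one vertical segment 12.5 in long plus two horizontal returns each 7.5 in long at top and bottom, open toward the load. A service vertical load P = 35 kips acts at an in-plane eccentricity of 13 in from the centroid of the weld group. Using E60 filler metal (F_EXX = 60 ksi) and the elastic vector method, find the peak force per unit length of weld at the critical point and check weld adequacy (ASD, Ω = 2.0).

f_max ≈ 5.05 kip/in; NOT adequate

Total weld length L_w = 27.5 in. Treat welds as unit-width lines.
Centroid: x̄ = 2×7.5×3.75 / 27.5 = 2.045 in from the vertical weld.
Polar moment about centroid: J = I_x + I_y = [12.5³/12 + 2×7.5×6.25²] + [12.5×2.045² + 2(7.5³/12 + 7.5×1.705²)] = 914.9 in³.
Direct shear f_v = P/L_w = 35 / 27.5 = 1.273 kip/in (vertical).
Torsion M = P·e = 35 × 13 = 455 kip·in.
Critical point at (x, y) = (5.455, 6.25) from centroid. f_tx = M·y/J = 3.108 kip/in; f_ty = M·x/J = 2.713 kip/in.
Resultant f_max = √[f_tx² + (f_v + f_ty)²] = √[3.108² + (1.273 + 2.713)²] = 5.054 kip/in.
Capacity per unit length: r_n/Ω = (1/2.0) × 0.6 × 60 × (0.707 × 0.3125) = 3.977 kip/in.
5.054 > 3.977 → NOT adequate.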